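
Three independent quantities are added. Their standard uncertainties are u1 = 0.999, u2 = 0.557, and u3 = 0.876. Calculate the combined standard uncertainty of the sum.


For a sum of independent quantities, uc = sqrt(u1^2 + u2^2 + u3^2).
uc = sqrt(0.999^2 + 0.557^2 + 0.876^2)
uc = sqrt(0.998001 + 0.310249 + 0.767376)
uc = 1.4407

1.4407


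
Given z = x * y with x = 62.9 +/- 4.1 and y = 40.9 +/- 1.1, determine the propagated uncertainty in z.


For a product z = x*y, the relative uncertainty is:
uz/z = sqrt((ux/x)^2 + (uy/y)^2)
Relative uncertainties: ux/x = 4.1/62.9 = 0.065183
uy/y = 1.1/40.9 = 0.026895
z = 62.9 * 40.9 = 2572.6
uz = 2572.6 * sqrt(0.065183^2 + 0.026895^2) = 181.403

181.403


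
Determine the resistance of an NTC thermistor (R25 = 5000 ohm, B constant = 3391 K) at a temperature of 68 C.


NTC thermistor equation: Rt = R25 * exp(B * (1/T - 1/T25)).
T in Kelvin: 341.15 K, T25 = 298.15 K
1/T - 1/T25 = 1/341.15 - 1/298.15 = -0.00042275
B * (1/T - 1/T25) = 3391 * -0.00042275 = -1.4336
Rt = 5000 * exp(-1.4336) = 1192.3 ohm

1192.3 ohm


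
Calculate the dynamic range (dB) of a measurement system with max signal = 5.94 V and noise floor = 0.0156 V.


Dynamic range = 20 * log10(Vmax / Vnoise).
DR = 20 * log10(5.94 / 0.0156)
DR = 20 * log10(380.77)
DR = 51.61 dB

51.61 dB


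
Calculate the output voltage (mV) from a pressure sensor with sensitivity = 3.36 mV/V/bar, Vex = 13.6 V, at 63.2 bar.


Output = sensitivity * Vex * P.
Vout = 3.36 * 13.6 * 63.2
Vout = 45.696 * 63.2
Vout = 2887.99 mV

2887.99 mV


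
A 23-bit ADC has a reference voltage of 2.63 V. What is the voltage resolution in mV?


The resolution (LSB) of an ADC is Vref / 2^n.
LSB = 2.63 / 2^23
LSB = 2.63 / 8388608
LSB = 3.1e-07 V = 0.00031352 mV

0.00031352 mV


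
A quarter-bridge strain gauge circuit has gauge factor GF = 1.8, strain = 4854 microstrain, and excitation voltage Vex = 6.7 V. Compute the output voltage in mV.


Quarter bridge output: Vout = (GF * epsilon * Vex) / 4.
Vout = (1.8 * 4854e-6 * 6.7) / 4
Vout = 0.05853924 / 4 V
Vout = 0.01463481 V = 14.6348 mV

14.6348 mV


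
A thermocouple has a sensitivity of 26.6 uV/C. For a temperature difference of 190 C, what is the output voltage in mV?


The thermocouple output V = sensitivity * dT.
V = 26.6 uV/C * 190 C
V = 5054.0 uV
V = 5.054 mV

5.054 mV


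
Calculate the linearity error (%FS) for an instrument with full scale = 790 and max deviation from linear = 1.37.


Linearity error = (max deviation / full scale) * 100%.
Linearity = (1.37 / 790) * 100
Linearity = 0.173 %FS

0.173 %FS


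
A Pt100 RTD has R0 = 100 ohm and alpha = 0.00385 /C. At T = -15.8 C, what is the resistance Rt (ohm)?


The RTD equation: Rt = R0 * (1 + alpha * T).
Rt = 100 * (1 + 0.00385 * -15.8)
Rt = 100 * (1 + -0.06083)
Rt = 100 * 0.93917
Rt = 93.917 ohm

93.917 ohm


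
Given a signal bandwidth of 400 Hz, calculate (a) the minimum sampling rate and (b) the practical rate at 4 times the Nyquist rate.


By Nyquist theorem, fs_min = 2 * fmax.
fs_min = 2 * 400 = 800 Hz
Practical rate = 4 * fs_min = 4 * 800 = 3200 Hz

fs_min = 800 Hz, fs_practical = 3200 Hz


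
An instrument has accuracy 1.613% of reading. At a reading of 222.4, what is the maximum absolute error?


Absolute error = (accuracy% / 100) * reading.
Error = (1.613 / 100) * 222.4
Error = 0.01613 * 222.4
Error = 3.5873

3.5873


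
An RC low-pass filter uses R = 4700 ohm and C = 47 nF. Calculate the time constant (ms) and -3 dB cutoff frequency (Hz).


Time constant: tau = R * C.
tau = 4700 * 4.70e-08 = 0.0002209 s
tau = 0.2209 ms
Cutoff frequency: fc = 1 / (2*pi*R*C).
fc = 1 / (2*pi*0.0002209) = 720.48 Hz

tau = 0.2209 ms, fc = 720.48 Hz


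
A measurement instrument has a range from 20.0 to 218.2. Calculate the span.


Span = upper range - lower range.
Span = 218.2 - (20.0)
Span = 198.2

198.2


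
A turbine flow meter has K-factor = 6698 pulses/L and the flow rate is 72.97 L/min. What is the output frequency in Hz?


Frequency = K * Q / 60 (converting L/min to L/s).
f = 6698 * 72.97 / 60
f = 488753.06 / 60
f = 8145.88 Hz

8145.88 Hz


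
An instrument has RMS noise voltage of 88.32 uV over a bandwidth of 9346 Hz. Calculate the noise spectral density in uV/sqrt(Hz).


Noise spectral density = Vrms / sqrt(BW).
NSD = 88.32 / sqrt(9346)
NSD = 88.32 / 96.6747
NSD = 0.9136 uV/sqrt(Hz)

0.9136 uV/sqrt(Hz)


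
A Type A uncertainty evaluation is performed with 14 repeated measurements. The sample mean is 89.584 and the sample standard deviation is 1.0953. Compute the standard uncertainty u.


The standard uncertainty for Type A evaluation is u = s / sqrt(n).
u = 1.0953 / sqrt(14)
u = 1.0953 / 3.7417
u = 0.2927

0.2927


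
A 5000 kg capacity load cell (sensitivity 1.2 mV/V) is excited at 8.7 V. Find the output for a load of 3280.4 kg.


Vout = rated_output * Vex * (load / capacity).
Vout = 1.2 * 8.7 * (3280.4 / 5000)
Vout = 1.2 * 8.7 * 0.65608
Vout = 6.849 mV

6.849 mV


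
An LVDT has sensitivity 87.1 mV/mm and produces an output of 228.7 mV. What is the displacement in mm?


Displacement = Vout / sensitivity.
d = 228.7 / 87.1
d = 2.626 mm

2.626 mm


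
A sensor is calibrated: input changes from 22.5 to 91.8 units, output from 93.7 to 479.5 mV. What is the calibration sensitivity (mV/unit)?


Sensitivity = (y2 - y1) / (x2 - x1).
S = (479.5 - 93.7) / (91.8 - 22.5)
S = 385.8 / 69.3
S = 5.5671 mV/unit

5.5671 mV/unit


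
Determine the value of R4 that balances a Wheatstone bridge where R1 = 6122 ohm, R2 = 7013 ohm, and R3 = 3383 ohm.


At balance: R1*R4 = R2*R3, so R4 = R2*R3/R1.
R4 = 7013 * 3383 / 6122
R4 = 23724979 / 6122
R4 = 3875.36 ohm

3875.36 ohm


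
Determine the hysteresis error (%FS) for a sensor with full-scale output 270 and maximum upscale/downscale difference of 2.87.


Hysteresis = (max difference / full scale) * 100%.
H = (2.87 / 270) * 100
H = 1.063 %FS

1.063 %FS


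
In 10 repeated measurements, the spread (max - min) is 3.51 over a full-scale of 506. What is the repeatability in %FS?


Repeatability = (spread / full scale) * 100%.
R = (3.51 / 506) * 100
R = 0.694 %FS

0.694 %FS


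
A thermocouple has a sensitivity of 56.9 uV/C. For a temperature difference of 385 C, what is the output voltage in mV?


The thermocouple output V = sensitivity * dT.
V = 56.9 uV/C * 385 C
V = 21906.5 uV
V = 21.907 mV

21.907 mV


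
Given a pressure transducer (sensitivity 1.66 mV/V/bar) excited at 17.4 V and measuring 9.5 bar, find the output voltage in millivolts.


Output = sensitivity * Vex * P.
Vout = 1.66 * 17.4 * 9.5
Vout = 28.884 * 9.5
Vout = 274.4 mV

274.4 mV


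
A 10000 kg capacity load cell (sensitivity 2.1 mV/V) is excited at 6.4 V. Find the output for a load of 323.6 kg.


Vout = rated_output * Vex * (load / capacity).
Vout = 2.1 * 6.4 * (323.6 / 10000)
Vout = 2.1 * 6.4 * 0.03236
Vout = 0.435 mV

0.435 mV


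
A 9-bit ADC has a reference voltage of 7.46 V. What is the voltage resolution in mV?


The resolution (LSB) of an ADC is Vref / 2^n.
LSB = 7.46 / 2^9
LSB = 7.46 / 512
LSB = 0.01457031 V = 14.5703125 mV

14.5703125 mV


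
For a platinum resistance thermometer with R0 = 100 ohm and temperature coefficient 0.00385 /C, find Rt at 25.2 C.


The RTD equation: Rt = R0 * (1 + alpha * T).
Rt = 100 * (1 + 0.00385 * 25.2)
Rt = 100 * (1 + 0.09702)
Rt = 100 * 1.09702
Rt = 109.702 ohm

109.702 ohm


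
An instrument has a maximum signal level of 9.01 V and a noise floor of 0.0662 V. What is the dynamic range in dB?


Dynamic range = 20 * log10(Vmax / Vnoise).
DR = 20 * log10(9.01 / 0.0662)
DR = 20 * log10(136.1)
DR = 42.68 dB

42.68 dB


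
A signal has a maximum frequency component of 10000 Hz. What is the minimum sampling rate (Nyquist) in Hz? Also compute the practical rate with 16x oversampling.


By Nyquist theorem, fs_min = 2 * fmax.
fs_min = 2 * 10000 = 20000 Hz
Practical rate = 16 * fs_min = 16 * 20000 = 320000 Hz

fs_min = 20000 Hz, fs_practical = 320000 Hz


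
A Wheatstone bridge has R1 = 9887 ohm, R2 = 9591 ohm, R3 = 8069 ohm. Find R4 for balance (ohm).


At balance: R1*R4 = R2*R3, so R4 = R2*R3/R1.
R4 = 9591 * 8069 / 9887
R4 = 77389779 / 9887
R4 = 7827.43 ohm

7827.43 ohm


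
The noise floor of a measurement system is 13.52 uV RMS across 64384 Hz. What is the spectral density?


Noise spectral density = Vrms / sqrt(BW).
NSD = 13.52 / sqrt(64384)
NSD = 13.52 / 253.74
NSD = 0.0533 uV/sqrt(Hz)

0.0533 uV/sqrt(Hz)


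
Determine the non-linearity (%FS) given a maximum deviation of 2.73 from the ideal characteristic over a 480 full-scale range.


Linearity error = (max deviation / full scale) * 100%.
Linearity = (2.73 / 480) * 100
Linearity = 0.569 %FS

0.569 %FS


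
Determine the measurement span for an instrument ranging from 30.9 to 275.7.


Span = upper range - lower range.
Span = 275.7 - (30.9)
Span = 244.8

244.8


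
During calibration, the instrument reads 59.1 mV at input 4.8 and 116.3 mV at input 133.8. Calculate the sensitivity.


Sensitivity = (y2 - y1) / (x2 - x1).
S = (116.3 - 59.1) / (133.8 - 4.8)
S = 57.2 / 129.0
S = 0.4434 mV/unit

0.4434 mV/unit


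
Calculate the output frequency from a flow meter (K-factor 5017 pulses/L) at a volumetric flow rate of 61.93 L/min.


Frequency = K * Q / 60 (converting L/min to L/s).
f = 5017 * 61.93 / 60
f = 310702.81 / 60
f = 5178.38 Hz

5178.38 Hz


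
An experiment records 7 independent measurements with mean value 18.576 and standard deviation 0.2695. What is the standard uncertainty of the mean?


The standard uncertainty for Type A evaluation is u = s / sqrt(n).
u = 0.2695 / sqrt(7)
u = 0.2695 / 2.6458
u = 0.1019

0.1019


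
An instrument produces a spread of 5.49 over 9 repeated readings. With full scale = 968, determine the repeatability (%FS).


Repeatability = (spread / full scale) * 100%.
R = (5.49 / 968) * 100
R = 0.567 %FS

0.567 %FS


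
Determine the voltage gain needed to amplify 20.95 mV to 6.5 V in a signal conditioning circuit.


Gain = Vout / Vin (converting to same units).
G = 6.5 V / 20.95 mV
G = 6500.0 mV / 20.95 mV
G = 310.26

310.26


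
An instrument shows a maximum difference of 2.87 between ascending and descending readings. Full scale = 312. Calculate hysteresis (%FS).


Hysteresis = (max difference / full scale) * 100%.
H = (2.87 / 312) * 100
H = 0.92 %FS

0.92 %FS


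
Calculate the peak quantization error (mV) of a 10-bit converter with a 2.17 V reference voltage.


The maximum quantization error is +/- LSB/2.
LSB = Vref / 2^n = 2.17 / 1024 = 0.00211914 V
Max error = LSB / 2 = 0.00211914 / 2 = 0.00105957 V
Max error = 1.0596 mV

1.0596 mV


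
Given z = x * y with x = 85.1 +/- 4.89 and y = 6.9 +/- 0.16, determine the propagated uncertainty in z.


For a product z = x*y, the relative uncertainty is:
uz/z = sqrt((ux/x)^2 + (uy/y)^2)
Relative uncertainties: ux/x = 4.89/85.1 = 0.057462
uy/y = 0.16/6.9 = 0.023188
z = 85.1 * 6.9 = 587.2
uz = 587.2 * sqrt(0.057462^2 + 0.023188^2) = 36.385

36.385


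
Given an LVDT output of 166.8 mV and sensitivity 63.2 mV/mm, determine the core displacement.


Displacement = Vout / sensitivity.
d = 166.8 / 63.2
d = 2.639 mm

2.639 mm


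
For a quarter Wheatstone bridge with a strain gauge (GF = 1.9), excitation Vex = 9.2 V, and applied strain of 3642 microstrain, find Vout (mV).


Quarter bridge output: Vout = (GF * epsilon * Vex) / 4.
Vout = (1.9 * 3642e-6 * 9.2) / 4
Vout = 0.06366216 / 4 V
Vout = 0.01591554 V = 15.9155 mV

15.9155 mV


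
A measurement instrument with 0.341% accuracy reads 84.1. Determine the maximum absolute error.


Absolute error = (accuracy% / 100) * reading.
Error = (0.341 / 100) * 84.1
Error = 0.00341 * 84.1
Error = 0.2868

0.2868


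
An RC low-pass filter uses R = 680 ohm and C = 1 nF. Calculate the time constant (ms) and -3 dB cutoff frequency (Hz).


Time constant: tau = R * C.
tau = 680 * 1.00e-09 = 6.8e-07 s
tau = 0.0007 ms
Cutoff frequency: fc = 1 / (2*pi*R*C).
fc = 1 / (2*pi*6.8e-07) = 234051.39 Hz

tau = 0.0007 ms, fc = 234051.39 Hz


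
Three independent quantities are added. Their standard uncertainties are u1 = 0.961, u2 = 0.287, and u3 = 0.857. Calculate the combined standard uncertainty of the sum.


For a sum of independent quantities, uc = sqrt(u1^2 + u2^2 + u3^2).
uc = sqrt(0.961^2 + 0.287^2 + 0.857^2)
uc = sqrt(0.923521 + 0.082369 + 0.734449)
uc = 1.3192

1.3192


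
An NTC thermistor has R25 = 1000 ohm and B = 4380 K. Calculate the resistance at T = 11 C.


NTC thermistor equation: Rt = R25 * exp(B * (1/T - 1/T25)).
T in Kelvin: 284.15 K, T25 = 298.15 K
1/T - 1/T25 = 1/284.15 - 1/298.15 = 0.00016525
B * (1/T - 1/T25) = 4380 * 0.00016525 = 0.7238
Rt = 1000 * exp(0.7238) = 2062.3 ohm

2062.3 ohm


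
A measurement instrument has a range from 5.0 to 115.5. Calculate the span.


Span = upper range - lower range.
Span = 115.5 - (5.0)
Span = 110.5

110.5


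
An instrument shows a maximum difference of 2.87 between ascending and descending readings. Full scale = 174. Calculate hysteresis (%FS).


Hysteresis = (max difference / full scale) * 100%.
H = (2.87 / 174) * 100
H = 1.649 %FS

1.649 %FS


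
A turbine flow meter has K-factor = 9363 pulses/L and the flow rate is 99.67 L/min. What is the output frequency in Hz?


Frequency = K * Q / 60 (converting L/min to L/s).
f = 9363 * 99.67 / 60
f = 933210.21 / 60
f = 15553.5 Hz

15553.5 Hz


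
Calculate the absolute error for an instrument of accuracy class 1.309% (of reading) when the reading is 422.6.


Absolute error = (accuracy% / 100) * reading.
Error = (1.309 / 100) * 422.6
Error = 0.01309 * 422.6
Error = 5.5318

5.5318


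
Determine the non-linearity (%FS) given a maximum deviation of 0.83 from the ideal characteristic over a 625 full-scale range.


Linearity error = (max deviation / full scale) * 100%.
Linearity = (0.83 / 625) * 100
Linearity = 0.133 %FS

0.133 %FS


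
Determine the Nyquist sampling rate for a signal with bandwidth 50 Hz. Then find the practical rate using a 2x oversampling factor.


By Nyquist theorem, fs_min = 2 * fmax.
fs_min = 2 * 50 = 100 Hz
Practical rate = 2 * fs_min = 2 * 100 = 200 Hz

fs_min = 100 Hz, fs_practical = 200 Hz


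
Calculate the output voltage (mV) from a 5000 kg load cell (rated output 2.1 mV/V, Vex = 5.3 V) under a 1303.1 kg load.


Vout = rated_output * Vex * (load / capacity).
Vout = 2.1 * 5.3 * (1303.1 / 5000)
Vout = 2.1 * 5.3 * 0.26062
Vout = 2.901 mV

2.901 mV


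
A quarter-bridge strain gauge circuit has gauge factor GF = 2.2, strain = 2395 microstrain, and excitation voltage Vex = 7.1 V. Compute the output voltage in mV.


Quarter bridge output: Vout = (GF * epsilon * Vex) / 4.
Vout = (2.2 * 2395e-6 * 7.1) / 4
Vout = 0.0374099 / 4 V
Vout = 0.00935247 V = 9.3525 mV

9.3525 mV


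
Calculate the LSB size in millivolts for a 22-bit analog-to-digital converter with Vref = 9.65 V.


The resolution (LSB) of an ADC is Vref / 2^n.
LSB = 9.65 / 2^22
LSB = 9.65 / 4194304
LSB = 2.3e-06 V = 0.00230074 mV

0.00230074 mV


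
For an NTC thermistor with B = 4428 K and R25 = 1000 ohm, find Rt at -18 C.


NTC thermistor equation: Rt = R25 * exp(B * (1/T - 1/T25)).
T in Kelvin: 255.15 K, T25 = 298.15 K
1/T - 1/T25 = 1/255.15 - 1/298.15 = 0.00056525
B * (1/T - 1/T25) = 4428 * 0.00056525 = 2.5029
Rt = 1000 * exp(2.5029) = 12218.0 ohm

12218.0 ohm


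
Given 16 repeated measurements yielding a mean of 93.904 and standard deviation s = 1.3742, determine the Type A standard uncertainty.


The standard uncertainty for Type A evaluation is u = s / sqrt(n).
u = 1.3742 / sqrt(16)
u = 1.3742 / 4.0
u = 0.3436

0.3436


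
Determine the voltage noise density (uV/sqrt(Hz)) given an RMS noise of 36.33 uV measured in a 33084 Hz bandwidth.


Noise spectral density = Vrms / sqrt(BW).
NSD = 36.33 / sqrt(33084)
NSD = 36.33 / 181.8901
NSD = 0.1997 uV/sqrt(Hz)

0.1997 uV/sqrt(Hz)


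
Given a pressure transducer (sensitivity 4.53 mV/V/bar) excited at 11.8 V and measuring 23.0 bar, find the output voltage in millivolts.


Output = sensitivity * Vex * P.
Vout = 4.53 * 11.8 * 23.0
Vout = 53.454 * 23.0
Vout = 1229.44 mV

1229.44 mV


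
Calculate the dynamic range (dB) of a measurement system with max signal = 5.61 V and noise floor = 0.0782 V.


Dynamic range = 20 * log10(Vmax / Vnoise).
DR = 20 * log10(5.61 / 0.0782)
DR = 20 * log10(71.74)
DR = 37.12 dB

37.12 dB


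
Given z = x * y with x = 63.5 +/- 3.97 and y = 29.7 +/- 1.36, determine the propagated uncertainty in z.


For a product z = x*y, the relative uncertainty is:
uz/z = sqrt((ux/x)^2 + (uy/y)^2)
Relative uncertainties: ux/x = 3.97/63.5 = 0.06252
uy/y = 1.36/29.7 = 0.045791
z = 63.5 * 29.7 = 1886.0
uz = 1886.0 * sqrt(0.06252^2 + 0.045791^2) = 146.153

146.153


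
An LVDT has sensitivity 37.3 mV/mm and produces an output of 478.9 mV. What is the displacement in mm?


Displacement = Vout / sensitivity.
d = 478.9 / 37.3
d = 12.839 mm

12.839 mm


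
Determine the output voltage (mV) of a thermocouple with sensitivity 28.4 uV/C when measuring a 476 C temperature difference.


The thermocouple output V = sensitivity * dT.
V = 28.4 uV/C * 476 C
V = 13518.4 uV
V = 13.518 mV

13.518 mV


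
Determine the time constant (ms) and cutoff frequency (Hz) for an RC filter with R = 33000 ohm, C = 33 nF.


Time constant: tau = R * C.
tau = 33000 * 3.30e-08 = 0.001089 s
tau = 1.089 ms
Cutoff frequency: fc = 1 / (2*pi*R*C).
fc = 1 / (2*pi*0.001089) = 146.15 Hz

tau = 1.089 ms, fc = 146.15 Hz


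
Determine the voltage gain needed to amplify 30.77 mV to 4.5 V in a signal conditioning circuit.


Gain = Vout / Vin (converting to same units).
G = 4.5 V / 30.77 mV
G = 4500.0 mV / 30.77 mV
G = 146.25

146.25


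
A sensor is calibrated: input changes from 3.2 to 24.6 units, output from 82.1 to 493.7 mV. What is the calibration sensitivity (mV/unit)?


Sensitivity = (y2 - y1) / (x2 - x1).
S = (493.7 - 82.1) / (24.6 - 3.2)
S = 411.6 / 21.4
S = 19.2336 mV/unit

19.2336 mV/unit


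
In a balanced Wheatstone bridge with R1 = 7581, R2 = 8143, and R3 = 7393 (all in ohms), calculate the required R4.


At balance: R1*R4 = R2*R3, so R4 = R2*R3/R1.
R4 = 8143 * 7393 / 7581
R4 = 60201199 / 7581
R4 = 7941.06 ohm

7941.06 ohm


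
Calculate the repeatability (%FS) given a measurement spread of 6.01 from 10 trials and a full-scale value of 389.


Repeatability = (spread / full scale) * 100%.
R = (6.01 / 389) * 100
R = 1.545 %FS

1.545 %FS


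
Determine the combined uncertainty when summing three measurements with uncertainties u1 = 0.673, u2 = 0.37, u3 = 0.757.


For a sum of independent quantities, uc = sqrt(u1^2 + u2^2 + u3^2).
uc = sqrt(0.673^2 + 0.37^2 + 0.757^2)
uc = sqrt(0.452929 + 0.1369 + 0.573049)
uc = 1.0784

1.0784


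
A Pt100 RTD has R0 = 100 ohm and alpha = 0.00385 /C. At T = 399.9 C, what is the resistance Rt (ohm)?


The RTD equation: Rt = R0 * (1 + alpha * T).
Rt = 100 * (1 + 0.00385 * 399.9)
Rt = 100 * (1 + 1.539615)
Rt = 100 * 2.539615
Rt = 253.962 ohm

253.962 ohm


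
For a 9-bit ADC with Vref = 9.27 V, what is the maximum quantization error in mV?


The maximum quantization error is +/- LSB/2.
LSB = Vref / 2^n = 9.27 / 512 = 0.01810547 V
Max error = LSB / 2 = 0.01810547 / 2 = 0.00905273 V
Max error = 9.0527 mV

9.0527 mV


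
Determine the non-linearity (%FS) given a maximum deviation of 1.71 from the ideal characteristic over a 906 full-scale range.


Linearity error = (max deviation / full scale) * 100%.
Linearity = (1.71 / 906) * 100
Linearity = 0.189 %FS

0.189 %FS


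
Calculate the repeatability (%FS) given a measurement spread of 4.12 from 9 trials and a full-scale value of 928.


Repeatability = (spread / full scale) * 100%.
R = (4.12 / 928) * 100
R = 0.444 %FS

0.444 %FS


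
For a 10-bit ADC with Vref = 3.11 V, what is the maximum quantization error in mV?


The maximum quantization error is +/- LSB/2.
LSB = Vref / 2^n = 3.11 / 1024 = 0.00303711 V
Max error = LSB / 2 = 0.00303711 / 2 = 0.00151855 V
Max error = 1.5186 mV

1.5186 mV


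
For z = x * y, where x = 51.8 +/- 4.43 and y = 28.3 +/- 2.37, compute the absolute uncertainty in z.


For a product z = x*y, the relative uncertainty is:
uz/z = sqrt((ux/x)^2 + (uy/y)^2)
Relative uncertainties: ux/x = 4.43/51.8 = 0.085521
uy/y = 2.37/28.3 = 0.083746
z = 51.8 * 28.3 = 1465.9
uz = 1465.9 * sqrt(0.085521^2 + 0.083746^2) = 175.468

175.468


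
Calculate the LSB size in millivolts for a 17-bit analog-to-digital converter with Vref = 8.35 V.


The resolution (LSB) of an ADC is Vref / 2^n.
LSB = 8.35 / 2^17
LSB = 8.35 / 131072
LSB = 6.371e-05 V = 0.06370544 mV

0.06370544 mV


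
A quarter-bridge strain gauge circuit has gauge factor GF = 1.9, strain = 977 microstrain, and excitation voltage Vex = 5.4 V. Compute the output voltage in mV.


Quarter bridge output: Vout = (GF * epsilon * Vex) / 4.
Vout = (1.9 * 977e-6 * 5.4) / 4
Vout = 0.01002402 / 4 V
Vout = 0.002506 V = 2.506 mV

2.506 mV


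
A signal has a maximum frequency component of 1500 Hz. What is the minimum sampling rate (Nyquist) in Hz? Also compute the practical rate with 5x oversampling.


By Nyquist theorem, fs_min = 2 * fmax.
fs_min = 2 * 1500 = 3000 Hz
Practical rate = 5 * fs_min = 5 * 3000 = 15000 Hz

fs_min = 3000 Hz, fs_practical = 15000 Hz


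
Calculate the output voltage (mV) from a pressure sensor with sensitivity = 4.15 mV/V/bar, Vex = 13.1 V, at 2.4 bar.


Output = sensitivity * Vex * P.
Vout = 4.15 * 13.1 * 2.4
Vout = 54.365 * 2.4
Vout = 130.48 mV

130.48 mV


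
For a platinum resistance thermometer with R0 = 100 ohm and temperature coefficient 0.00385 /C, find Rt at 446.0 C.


The RTD equation: Rt = R0 * (1 + alpha * T).
Rt = 100 * (1 + 0.00385 * 446.0)
Rt = 100 * (1 + 1.7171)
Rt = 100 * 2.7171
Rt = 271.71 ohm

271.71 ohm


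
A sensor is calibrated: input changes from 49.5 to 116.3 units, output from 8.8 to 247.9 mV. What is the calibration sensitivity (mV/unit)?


Sensitivity = (y2 - y1) / (x2 - x1).
S = (247.9 - 8.8) / (116.3 - 49.5)
S = 239.1 / 66.8
S = 3.5793 mV/unit

3.5793 mV/unit


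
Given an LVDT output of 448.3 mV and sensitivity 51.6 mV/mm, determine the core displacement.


Displacement = Vout / sensitivity.
d = 448.3 / 51.6
d = 8.688 mm

8.688 mm


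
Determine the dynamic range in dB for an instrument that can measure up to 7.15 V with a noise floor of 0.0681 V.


Dynamic range = 20 * log10(Vmax / Vnoise).
DR = 20 * log10(7.15 / 0.0681)
DR = 20 * log10(104.99)
DR = 40.42 dB

40.42 dB


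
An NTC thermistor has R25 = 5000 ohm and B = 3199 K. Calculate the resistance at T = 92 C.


NTC thermistor equation: Rt = R25 * exp(B * (1/T - 1/T25)).
T in Kelvin: 365.15 K, T25 = 298.15 K
1/T - 1/T25 = 1/365.15 - 1/298.15 = -0.00061542
B * (1/T - 1/T25) = 3199 * -0.00061542 = -1.9687
Rt = 5000 * exp(-1.9687) = 698.2 ohm

698.2 ohm


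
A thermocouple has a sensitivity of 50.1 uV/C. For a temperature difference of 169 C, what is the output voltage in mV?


The thermocouple output V = sensitivity * dT.
V = 50.1 uV/C * 169 C
V = 8466.9 uV
V = 8.467 mV

8.467 mV


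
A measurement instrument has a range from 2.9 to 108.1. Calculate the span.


Span = upper range - lower range.
Span = 108.1 - (2.9)
Span = 105.2

105.2


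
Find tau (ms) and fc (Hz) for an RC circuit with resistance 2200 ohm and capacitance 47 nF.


Time constant: tau = R * C.
tau = 2200 * 4.70e-08 = 0.0001034 s
tau = 0.1034 ms
Cutoff frequency: fc = 1 / (2*pi*R*C).
fc = 1 / (2*pi*0.0001034) = 1539.22 Hz

tau = 0.1034 ms, fc = 1539.22 Hz


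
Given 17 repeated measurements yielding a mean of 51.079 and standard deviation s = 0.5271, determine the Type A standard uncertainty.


The standard uncertainty for Type A evaluation is u = s / sqrt(n).
u = 0.5271 / sqrt(17)
u = 0.5271 / 4.1231
u = 0.1278

0.1278


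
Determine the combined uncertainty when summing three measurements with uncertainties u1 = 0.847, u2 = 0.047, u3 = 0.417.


For a sum of independent quantities, uc = sqrt(u1^2 + u2^2 + u3^2).
uc = sqrt(0.847^2 + 0.047^2 + 0.417^2)
uc = sqrt(0.717409 + 0.002209 + 0.173889)
uc = 0.9453

0.9453


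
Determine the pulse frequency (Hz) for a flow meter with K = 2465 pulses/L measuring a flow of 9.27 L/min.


Frequency = K * Q / 60 (converting L/min to L/s).
f = 2465 * 9.27 / 60
f = 22850.55 / 60
f = 380.84 Hz

380.84 Hz


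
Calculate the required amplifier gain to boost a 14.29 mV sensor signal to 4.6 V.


Gain = Vout / Vin (converting to same units).
G = 4.6 V / 14.29 mV
G = 4600.0 mV / 14.29 mV
G = 321.9

321.9


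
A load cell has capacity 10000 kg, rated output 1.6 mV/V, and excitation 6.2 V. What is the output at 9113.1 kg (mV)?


Vout = rated_output * Vex * (load / capacity).
Vout = 1.6 * 6.2 * (9113.1 / 10000)
Vout = 1.6 * 6.2 * 0.91131
Vout = 9.04 mV

9.04 mV


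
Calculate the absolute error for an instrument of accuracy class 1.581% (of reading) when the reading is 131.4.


Absolute error = (accuracy% / 100) * reading.
Error = (1.581 / 100) * 131.4
Error = 0.01581 * 131.4
Error = 2.0774

2.0774


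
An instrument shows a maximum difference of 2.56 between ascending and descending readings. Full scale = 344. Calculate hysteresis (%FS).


Hysteresis = (max difference / full scale) * 100%.
H = (2.56 / 344) * 100
H = 0.744 %FS

0.744 %FS


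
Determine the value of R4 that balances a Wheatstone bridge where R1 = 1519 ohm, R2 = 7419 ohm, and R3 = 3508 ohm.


At balance: R1*R4 = R2*R3, so R4 = R2*R3/R1.
R4 = 7419 * 3508 / 1519
R4 = 26025852 / 1519
R4 = 17133.54 ohm

17133.54 ohm


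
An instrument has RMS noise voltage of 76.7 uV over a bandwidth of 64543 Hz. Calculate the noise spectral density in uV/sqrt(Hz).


Noise spectral density = Vrms / sqrt(BW).
NSD = 76.7 / sqrt(64543)
NSD = 76.7 / 254.0531
NSD = 0.3019 uV/sqrt(Hz)

0.3019 uV/sqrt(Hz)


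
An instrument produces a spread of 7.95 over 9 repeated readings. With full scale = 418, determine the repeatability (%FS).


Repeatability = (spread / full scale) * 100%.
R = (7.95 / 418) * 100
R = 1.902 %FS

1.902 %FS


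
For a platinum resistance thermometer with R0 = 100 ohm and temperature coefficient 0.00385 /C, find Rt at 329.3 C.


The RTD equation: Rt = R0 * (1 + alpha * T).
Rt = 100 * (1 + 0.00385 * 329.3)
Rt = 100 * (1 + 1.267805)
Rt = 100 * 2.267805
Rt = 226.781 ohm

226.781 ohm


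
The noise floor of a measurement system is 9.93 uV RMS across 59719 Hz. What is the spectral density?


Noise spectral density = Vrms / sqrt(BW).
NSD = 9.93 / sqrt(59719)
NSD = 9.93 / 244.3747
NSD = 0.0406 uV/sqrt(Hz)

0.0406 uV/sqrt(Hz)


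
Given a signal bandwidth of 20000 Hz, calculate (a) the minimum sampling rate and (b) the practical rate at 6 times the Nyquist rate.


By Nyquist theorem, fs_min = 2 * fmax.
fs_min = 2 * 20000 = 40000 Hz
Practical rate = 6 * fs_min = 6 * 40000 = 240000 Hz

fs_min = 40000 Hz, fs_practical = 240000 Hz


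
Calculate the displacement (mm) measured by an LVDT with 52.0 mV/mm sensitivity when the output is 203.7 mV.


Displacement = Vout / sensitivity.
d = 203.7 / 52.0
d = 3.917 mm

3.917 mm


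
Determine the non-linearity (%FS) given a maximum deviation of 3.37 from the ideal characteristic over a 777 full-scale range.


Linearity error = (max deviation / full scale) * 100%.
Linearity = (3.37 / 777) * 100
Linearity = 0.434 %FS

0.434 %FS


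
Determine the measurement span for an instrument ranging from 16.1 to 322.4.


Span = upper range - lower range.
Span = 322.4 - (16.1)
Span = 306.3

306.3


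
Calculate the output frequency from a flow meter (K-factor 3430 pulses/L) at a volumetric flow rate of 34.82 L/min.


Frequency = K * Q / 60 (converting L/min to L/s).
f = 3430 * 34.82 / 60
f = 119432.6 / 60
f = 1990.54 Hz

1990.54 Hz


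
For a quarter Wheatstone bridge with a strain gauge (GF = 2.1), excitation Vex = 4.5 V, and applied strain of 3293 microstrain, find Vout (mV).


Quarter bridge output: Vout = (GF * epsilon * Vex) / 4.
Vout = (2.1 * 3293e-6 * 4.5) / 4
Vout = 0.03111885 / 4 V
Vout = 0.00777971 V = 7.7797 mV

7.7797 mV


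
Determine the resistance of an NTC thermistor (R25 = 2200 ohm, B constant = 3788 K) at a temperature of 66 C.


NTC thermistor equation: Rt = R25 * exp(B * (1/T - 1/T25)).
T in Kelvin: 339.15 K, T25 = 298.15 K
1/T - 1/T25 = 1/339.15 - 1/298.15 = -0.00040547
B * (1/T - 1/T25) = 3788 * -0.00040547 = -1.5359
Rt = 2200 * exp(-1.5359) = 473.6 ohm

473.6 ohm


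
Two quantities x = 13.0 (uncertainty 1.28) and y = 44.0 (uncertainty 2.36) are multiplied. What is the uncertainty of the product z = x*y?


For a product z = x*y, the relative uncertainty is:
uz/z = sqrt((ux/x)^2 + (uy/y)^2)
Relative uncertainties: ux/x = 1.28/13.0 = 0.098462
uy/y = 2.36/44.0 = 0.053636
z = 13.0 * 44.0 = 572.0
uz = 572.0 * sqrt(0.098462^2 + 0.053636^2) = 64.134

64.134


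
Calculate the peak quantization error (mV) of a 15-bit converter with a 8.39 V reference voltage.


The maximum quantization error is +/- LSB/2.
LSB = Vref / 2^n = 8.39 / 32768 = 0.00025604 V
Max error = LSB / 2 = 0.00025604 / 2 = 0.00012802 V
Max error = 0.128 mV

0.128 mV


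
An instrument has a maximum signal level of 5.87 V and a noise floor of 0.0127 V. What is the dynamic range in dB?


Dynamic range = 20 * log10(Vmax / Vnoise).
DR = 20 * log10(5.87 / 0.0127)
DR = 20 * log10(462.2)
DR = 53.3 dB

53.3 dB


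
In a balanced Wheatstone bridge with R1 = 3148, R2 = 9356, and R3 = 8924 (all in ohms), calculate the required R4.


At balance: R1*R4 = R2*R3, so R4 = R2*R3/R1.
R4 = 9356 * 8924 / 3148
R4 = 83492944 / 3148
R4 = 26522.54 ohm

26522.54 ohm


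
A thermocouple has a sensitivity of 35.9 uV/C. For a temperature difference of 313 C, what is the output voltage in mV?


The thermocouple output V = sensitivity * dT.
V = 35.9 uV/C * 313 C
V = 11236.7 uV
V = 11.237 mV

11.237 mV


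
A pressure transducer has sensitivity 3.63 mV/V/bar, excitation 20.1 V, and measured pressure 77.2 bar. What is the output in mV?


Output = sensitivity * Vex * P.
Vout = 3.63 * 20.1 * 77.2
Vout = 72.963 * 77.2
Vout = 5632.74 mV

5632.74 mV


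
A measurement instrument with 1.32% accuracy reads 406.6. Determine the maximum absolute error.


Absolute error = (accuracy% / 100) * reading.
Error = (1.32 / 100) * 406.6
Error = 0.0132 * 406.6
Error = 5.3671

5.3671


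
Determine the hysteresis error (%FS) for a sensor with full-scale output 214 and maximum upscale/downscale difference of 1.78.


Hysteresis = (max difference / full scale) * 100%.
H = (1.78 / 214) * 100
H = 0.832 %FS

0.832 %FS


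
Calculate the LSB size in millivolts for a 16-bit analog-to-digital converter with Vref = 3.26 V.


The resolution (LSB) of an ADC is Vref / 2^n.
LSB = 3.26 / 2^16
LSB = 3.26 / 65536
LSB = 4.974e-05 V = 0.04974365 mV

0.04974365 mV


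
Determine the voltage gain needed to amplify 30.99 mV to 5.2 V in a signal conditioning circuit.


Gain = Vout / Vin (converting to same units).
G = 5.2 V / 30.99 mV
G = 5200.0 mV / 30.99 mV
G = 167.8

167.8


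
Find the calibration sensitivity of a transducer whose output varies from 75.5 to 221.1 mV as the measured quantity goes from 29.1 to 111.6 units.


Sensitivity = (y2 - y1) / (x2 - x1).
S = (221.1 - 75.5) / (111.6 - 29.1)
S = 145.6 / 82.5
S = 1.7648 mV/unit

1.7648 mV/unit


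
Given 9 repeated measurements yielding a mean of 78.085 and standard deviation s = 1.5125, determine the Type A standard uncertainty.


The standard uncertainty for Type A evaluation is u = s / sqrt(n).
u = 1.5125 / sqrt(9)
u = 1.5125 / 3.0
u = 0.5042

0.5042


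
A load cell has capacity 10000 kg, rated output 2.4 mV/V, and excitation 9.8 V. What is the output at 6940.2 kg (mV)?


Vout = rated_output * Vex * (load / capacity).
Vout = 2.4 * 9.8 * (6940.2 / 10000)
Vout = 2.4 * 9.8 * 0.69402
Vout = 16.323 mV

16.323 mV


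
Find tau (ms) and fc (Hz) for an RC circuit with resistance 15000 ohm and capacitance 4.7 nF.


Time constant: tau = R * C.
tau = 15000 * 4.70e-09 = 7.05e-05 s
tau = 0.0705 ms
Cutoff frequency: fc = 1 / (2*pi*R*C).
fc = 1 / (2*pi*7.05e-05) = 2257.52 Hz

tau = 0.0705 ms, fc = 2257.52 Hz


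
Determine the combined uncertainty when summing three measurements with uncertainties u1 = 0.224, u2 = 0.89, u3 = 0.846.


For a sum of independent quantities, uc = sqrt(u1^2 + u2^2 + u3^2).
uc = sqrt(0.224^2 + 0.89^2 + 0.846^2)
uc = sqrt(0.050176 + 0.7921 + 0.715716)
uc = 1.2482

1.2482


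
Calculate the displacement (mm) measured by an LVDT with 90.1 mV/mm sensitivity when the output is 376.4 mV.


Displacement = Vout / sensitivity.
d = 376.4 / 90.1
d = 4.178 mm

4.178 mm


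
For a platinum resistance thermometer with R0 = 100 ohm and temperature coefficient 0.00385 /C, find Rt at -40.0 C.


The RTD equation: Rt = R0 * (1 + alpha * T).
Rt = 100 * (1 + 0.00385 * -40.0)
Rt = 100 * (1 + -0.154)
Rt = 100 * 0.846
Rt = 84.6 ohm

84.6 ohm


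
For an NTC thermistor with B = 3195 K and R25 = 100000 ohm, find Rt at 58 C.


NTC thermistor equation: Rt = R25 * exp(B * (1/T - 1/T25)).
T in Kelvin: 331.15 K, T25 = 298.15 K
1/T - 1/T25 = 1/331.15 - 1/298.15 = -0.00033424
B * (1/T - 1/T25) = 3195 * -0.00033424 = -1.0679
Rt = 100000 * exp(-1.0679) = 34373.4 ohm

34373.4 ohm


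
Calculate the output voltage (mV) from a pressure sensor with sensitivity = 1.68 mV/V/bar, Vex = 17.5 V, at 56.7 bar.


Output = sensitivity * Vex * P.
Vout = 1.68 * 17.5 * 56.7
Vout = 29.4 * 56.7
Vout = 1666.98 mV

1666.98 mV


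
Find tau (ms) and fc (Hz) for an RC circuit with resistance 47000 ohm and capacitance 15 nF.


Time constant: tau = R * C.
tau = 47000 * 1.50e-08 = 0.000705 s
tau = 0.705 ms
Cutoff frequency: fc = 1 / (2*pi*R*C).
fc = 1 / (2*pi*0.000705) = 225.75 Hz

tau = 0.705 ms, fc = 225.75 Hz


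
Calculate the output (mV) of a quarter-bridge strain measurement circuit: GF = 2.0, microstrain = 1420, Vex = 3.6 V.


Quarter bridge output: Vout = (GF * epsilon * Vex) / 4.
Vout = (2.0 * 1420e-6 * 3.6) / 4
Vout = 0.010224 / 4 V
Vout = 0.002556 V = 2.556 mV

2.556 mV


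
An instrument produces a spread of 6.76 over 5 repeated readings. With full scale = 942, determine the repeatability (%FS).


Repeatability = (spread / full scale) * 100%.
R = (6.76 / 942) * 100
R = 0.718 %FS

0.718 %FS


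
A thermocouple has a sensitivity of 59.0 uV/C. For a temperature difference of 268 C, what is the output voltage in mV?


The thermocouple output V = sensitivity * dT.
V = 59.0 uV/C * 268 C
V = 15812.0 uV
V = 15.812 mV

15.812 mV


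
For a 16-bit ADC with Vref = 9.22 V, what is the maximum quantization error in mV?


The maximum quantization error is +/- LSB/2.
LSB = Vref / 2^n = 9.22 / 65536 = 0.00014069 V
Max error = LSB / 2 = 0.00014069 / 2 = 7.034e-05 V
Max error = 0.0703 mV

0.0703 mV


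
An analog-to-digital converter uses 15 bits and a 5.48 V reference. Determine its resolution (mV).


The resolution (LSB) of an ADC is Vref / 2^n.
LSB = 5.48 / 2^15
LSB = 5.48 / 32768
LSB = 0.00016724 V = 0.16723633 mV

0.16723633 mV


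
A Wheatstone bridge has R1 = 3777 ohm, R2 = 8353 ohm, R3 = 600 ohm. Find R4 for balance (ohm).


At balance: R1*R4 = R2*R3, so R4 = R2*R3/R1.
R4 = 8353 * 600 / 3777
R4 = 5011800 / 3777
R4 = 1326.93 ohm

1326.93 ohm


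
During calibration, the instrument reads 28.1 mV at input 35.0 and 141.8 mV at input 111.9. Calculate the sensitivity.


Sensitivity = (y2 - y1) / (x2 - x1).
S = (141.8 - 28.1) / (111.9 - 35.0)
S = 113.7 / 76.9
S = 1.4785 mV/unit

1.4785 mV/unit


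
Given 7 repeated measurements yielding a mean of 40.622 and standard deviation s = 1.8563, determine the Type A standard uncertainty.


The standard uncertainty for Type A evaluation is u = s / sqrt(n).
u = 1.8563 / sqrt(7)
u = 1.8563 / 2.6458
u = 0.7016

0.7016


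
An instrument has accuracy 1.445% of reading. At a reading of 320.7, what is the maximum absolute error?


Absolute error = (accuracy% / 100) * reading.
Error = (1.445 / 100) * 320.7
Error = 0.01445 * 320.7
Error = 4.6341

4.6341


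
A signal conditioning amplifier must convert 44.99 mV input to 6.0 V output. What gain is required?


Gain = Vout / Vin (converting to same units).
G = 6.0 V / 44.99 mV
G = 6000.0 mV / 44.99 mV
G = 133.36

133.36


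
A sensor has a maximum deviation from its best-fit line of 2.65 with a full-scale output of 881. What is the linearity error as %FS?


Linearity error = (max deviation / full scale) * 100%.
Linearity = (2.65 / 881) * 100
Linearity = 0.301 %FS

0.301 %FS


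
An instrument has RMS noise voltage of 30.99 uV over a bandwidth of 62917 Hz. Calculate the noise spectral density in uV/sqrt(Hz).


Noise spectral density = Vrms / sqrt(BW).
NSD = 30.99 / sqrt(62917)
NSD = 30.99 / 250.8326
NSD = 0.1235 uV/sqrt(Hz)

0.1235 uV/sqrt(Hz)


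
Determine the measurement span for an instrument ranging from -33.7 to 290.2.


Span = upper range - lower range.
Span = 290.2 - (-33.7)
Span = 323.9

323.9


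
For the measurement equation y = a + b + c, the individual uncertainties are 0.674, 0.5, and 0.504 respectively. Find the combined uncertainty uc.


For a sum of independent quantities, uc = sqrt(u1^2 + u2^2 + u3^2).
uc = sqrt(0.674^2 + 0.5^2 + 0.504^2)
uc = sqrt(0.454276 + 0.25 + 0.254016)
uc = 0.9789

0.9789


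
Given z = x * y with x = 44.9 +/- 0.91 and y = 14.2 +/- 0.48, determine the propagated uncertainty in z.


For a product z = x*y, the relative uncertainty is:
uz/z = sqrt((ux/x)^2 + (uy/y)^2)
Relative uncertainties: ux/x = 0.91/44.9 = 0.020267
uy/y = 0.48/14.2 = 0.033803
z = 44.9 * 14.2 = 637.6
uz = 637.6 * sqrt(0.020267^2 + 0.033803^2) = 25.129

25.129


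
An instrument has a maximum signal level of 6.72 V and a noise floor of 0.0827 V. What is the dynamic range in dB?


Dynamic range = 20 * log10(Vmax / Vnoise).
DR = 20 * log10(6.72 / 0.0827)
DR = 20 * log10(81.26)
DR = 38.2 dB

38.2 dB


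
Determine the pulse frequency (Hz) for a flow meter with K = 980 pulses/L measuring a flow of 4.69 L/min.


Frequency = K * Q / 60 (converting L/min to L/s).
f = 980 * 4.69 / 60
f = 4596.2 / 60
f = 76.6 Hz

76.6 Hz


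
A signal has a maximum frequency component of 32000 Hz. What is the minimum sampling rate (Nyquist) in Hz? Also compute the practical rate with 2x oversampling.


By Nyquist theorem, fs_min = 2 * fmax.
fs_min = 2 * 32000 = 64000 Hz
Practical rate = 2 * fs_min = 2 * 64000 = 128000 Hz

fs_min = 64000 Hz, fs_practical = 128000 Hz


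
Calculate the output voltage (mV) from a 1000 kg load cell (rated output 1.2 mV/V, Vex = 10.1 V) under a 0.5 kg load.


Vout = rated_output * Vex * (load / capacity).
Vout = 1.2 * 10.1 * (0.5 / 1000)
Vout = 1.2 * 10.1 * 0.0005
Vout = 0.006 mV

0.006 mV


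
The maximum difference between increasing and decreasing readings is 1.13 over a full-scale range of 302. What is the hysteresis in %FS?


Hysteresis = (max difference / full scale) * 100%.
H = (1.13 / 302) * 100
H = 0.374 %FS

0.374 %FS


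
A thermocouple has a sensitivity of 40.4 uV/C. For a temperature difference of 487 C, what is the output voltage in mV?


The thermocouple output V = sensitivity * dT.
V = 40.4 uV/C * 487 C
V = 19674.8 uV
V = 19.675 mV

19.675 mV


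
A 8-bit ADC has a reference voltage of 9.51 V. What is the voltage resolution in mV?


The resolution (LSB) of an ADC is Vref / 2^n.
LSB = 9.51 / 2^8
LSB = 9.51 / 256
LSB = 0.03714844 V = 37.1484375 mV

37.1484375 mV


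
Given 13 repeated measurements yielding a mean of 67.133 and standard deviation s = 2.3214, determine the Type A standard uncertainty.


The standard uncertainty for Type A evaluation is u = s / sqrt(n).
u = 2.3214 / sqrt(13)
u = 2.3214 / 3.6056
u = 0.6438

0.6438
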